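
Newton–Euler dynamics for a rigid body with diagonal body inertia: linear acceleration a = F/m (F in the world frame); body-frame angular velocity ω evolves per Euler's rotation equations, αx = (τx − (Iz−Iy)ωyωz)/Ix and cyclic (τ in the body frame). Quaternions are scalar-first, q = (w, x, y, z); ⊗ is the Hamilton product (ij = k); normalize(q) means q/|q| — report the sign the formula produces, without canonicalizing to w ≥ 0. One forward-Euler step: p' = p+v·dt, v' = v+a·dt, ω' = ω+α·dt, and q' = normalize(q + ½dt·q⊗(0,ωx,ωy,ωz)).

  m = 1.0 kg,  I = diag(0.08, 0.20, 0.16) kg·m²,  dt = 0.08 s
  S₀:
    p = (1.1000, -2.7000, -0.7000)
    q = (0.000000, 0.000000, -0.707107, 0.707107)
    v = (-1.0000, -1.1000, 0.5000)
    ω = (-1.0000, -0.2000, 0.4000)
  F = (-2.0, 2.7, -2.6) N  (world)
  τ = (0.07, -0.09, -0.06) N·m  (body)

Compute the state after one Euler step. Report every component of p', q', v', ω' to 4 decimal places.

p' = (1.0200, -2.7880, -0.6600)
q' = (-0.0170, -0.0057, -0.7347, 0.6782)
v' = (-1.1600, -0.8840, 0.2920)
ω' = (-0.9332, -0.2488, 0.3580)

α = I⁻¹(τ − ω×Iω) = (0.8350, -0.6100, -0.5250)
ω + α·dt = (-0.9332, -0.2488, 0.3580)
2q̇ = q⊗(0,ω) = (-0.4242642, -0.1414214, -0.7071070, -0.7071070)
updated quaternion q' = (-0.0170, -0.0057, -0.7347, 0.6782)
linear accel F/m = (-2.0000, 2.7000, -2.6000)
p + v·dt = (1.0200, -2.7880, -0.6600)
v' = v + a·dt = (-1.1600, -0.8840, 0.2920)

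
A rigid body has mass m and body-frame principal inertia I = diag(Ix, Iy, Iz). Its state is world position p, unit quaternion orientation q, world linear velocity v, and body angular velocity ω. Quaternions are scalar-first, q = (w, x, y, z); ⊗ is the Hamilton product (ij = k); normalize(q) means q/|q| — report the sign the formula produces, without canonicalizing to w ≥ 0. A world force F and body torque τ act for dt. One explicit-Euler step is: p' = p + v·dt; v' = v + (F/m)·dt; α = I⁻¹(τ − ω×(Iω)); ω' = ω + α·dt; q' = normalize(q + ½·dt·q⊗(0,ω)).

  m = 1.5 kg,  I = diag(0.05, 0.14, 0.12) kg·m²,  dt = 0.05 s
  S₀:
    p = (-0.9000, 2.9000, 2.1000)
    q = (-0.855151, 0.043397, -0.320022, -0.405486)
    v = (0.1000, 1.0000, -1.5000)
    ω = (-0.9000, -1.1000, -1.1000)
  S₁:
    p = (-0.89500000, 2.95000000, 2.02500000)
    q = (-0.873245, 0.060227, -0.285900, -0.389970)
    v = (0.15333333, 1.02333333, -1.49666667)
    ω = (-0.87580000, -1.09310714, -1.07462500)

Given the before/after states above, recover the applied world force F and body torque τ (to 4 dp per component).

v₁ − v₀ = (0.05333333, 0.02333333, 0.00333333)
m·(v₁−v₀)/dt = (1.6000, 0.7000, 0.1000)
rate change Δω = (0.02420000, 0.00689286, 0.02537500)
τ = I·(Δω/dt) + ω₀×(Iω₀) = (0.0000, -0.0500, 0.1500)

F = (1.6000, 0.7000, 0.1000)
τ = (0.0000, -0.0500, 0.1500)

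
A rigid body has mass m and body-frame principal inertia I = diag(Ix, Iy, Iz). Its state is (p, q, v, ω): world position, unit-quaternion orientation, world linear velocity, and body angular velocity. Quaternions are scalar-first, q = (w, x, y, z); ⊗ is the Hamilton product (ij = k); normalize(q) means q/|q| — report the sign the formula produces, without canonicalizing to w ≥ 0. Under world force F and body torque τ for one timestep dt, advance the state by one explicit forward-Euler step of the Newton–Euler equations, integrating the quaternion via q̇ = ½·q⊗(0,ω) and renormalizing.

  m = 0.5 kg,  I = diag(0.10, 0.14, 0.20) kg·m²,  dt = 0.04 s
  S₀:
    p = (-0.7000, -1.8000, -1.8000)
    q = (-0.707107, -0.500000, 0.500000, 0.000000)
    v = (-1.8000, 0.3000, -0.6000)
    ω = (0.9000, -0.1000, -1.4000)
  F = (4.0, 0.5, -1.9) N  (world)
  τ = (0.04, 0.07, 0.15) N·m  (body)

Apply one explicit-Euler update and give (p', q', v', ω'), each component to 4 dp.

p' = (-0.7720, -1.7880, -1.8240)
q' = (-0.6967, -0.5264, 0.4871, 0.0118)
v' = (-1.4800, 0.3400, -0.7520)
ω' = (0.9126, -0.1160, -1.3693)

a = F/m = (8.0000, 1.0000, -3.8000)
p + v·dt = (-0.7720, -1.7880, -1.8240)
new velocity v' = (-1.4800, 0.3400, -0.7520)
ω×(Iω) gyroscopic = (0.0084, 0.1260, -0.0036)
α = I⁻¹(τ − ω×Iω) = (0.3160, -0.4000, 0.7680)
ω + α·dt = (0.9126, -0.1160, -1.3693)
Hamilton product q⊗(0,ω) = (0.5000000, -1.3363963, -0.6292893, 0.5899498)
updated quaternion q' = (-0.6967, -0.5264, 0.4871, 0.0118)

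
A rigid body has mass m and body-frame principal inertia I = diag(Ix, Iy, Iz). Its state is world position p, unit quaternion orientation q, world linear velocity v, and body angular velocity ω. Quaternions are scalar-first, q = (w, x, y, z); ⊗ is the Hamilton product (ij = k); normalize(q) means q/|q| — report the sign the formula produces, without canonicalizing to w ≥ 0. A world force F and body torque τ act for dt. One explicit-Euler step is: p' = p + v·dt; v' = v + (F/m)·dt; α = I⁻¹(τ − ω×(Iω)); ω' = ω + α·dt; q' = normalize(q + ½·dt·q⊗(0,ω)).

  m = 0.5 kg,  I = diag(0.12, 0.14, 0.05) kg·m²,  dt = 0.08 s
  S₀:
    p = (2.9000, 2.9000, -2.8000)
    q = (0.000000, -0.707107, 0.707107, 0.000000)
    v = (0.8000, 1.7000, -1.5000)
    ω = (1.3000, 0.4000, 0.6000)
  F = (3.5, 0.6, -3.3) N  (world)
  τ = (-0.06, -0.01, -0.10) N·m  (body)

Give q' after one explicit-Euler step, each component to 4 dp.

q' = (0.0254, -0.6889, 0.7228, -0.0480)

Hamilton product q⊗(0,ω) = (0.6363963, 0.4242642, 0.4242642, -1.2020819)
q + ½dt·q⊗(0,ω), renormalized = (0.0254, -0.6889, 0.7228, -0.0480)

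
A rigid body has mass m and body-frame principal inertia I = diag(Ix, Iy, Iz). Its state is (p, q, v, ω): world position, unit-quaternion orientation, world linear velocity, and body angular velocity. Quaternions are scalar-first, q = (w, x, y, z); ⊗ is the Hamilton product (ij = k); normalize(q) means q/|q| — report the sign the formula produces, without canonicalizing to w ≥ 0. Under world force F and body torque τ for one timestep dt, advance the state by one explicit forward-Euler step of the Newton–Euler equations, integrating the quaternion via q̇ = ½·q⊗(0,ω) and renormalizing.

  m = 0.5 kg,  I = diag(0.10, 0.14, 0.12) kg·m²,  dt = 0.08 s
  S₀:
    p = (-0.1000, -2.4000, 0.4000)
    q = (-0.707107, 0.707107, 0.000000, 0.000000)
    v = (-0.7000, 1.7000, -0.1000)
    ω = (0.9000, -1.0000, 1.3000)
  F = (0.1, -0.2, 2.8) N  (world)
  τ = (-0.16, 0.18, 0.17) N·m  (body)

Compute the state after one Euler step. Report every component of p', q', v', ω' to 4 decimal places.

p' = (-0.1560, -2.2640, 0.3920)
q' = (-0.7305, 0.6798, -0.0085, -0.0649)
v' = (-0.6840, 1.6680, 0.3480)
ω' = (0.7512, -0.8838, 1.4373)

gyro term ω×Iω = (0.0260, -0.0234, -0.0360)
α = I⁻¹(τ − ω×Iω) = (-1.8600, 1.4529, 1.7167)
ω + α·dt = (0.7512, -0.8838, 1.4373)
Hamilton product q⊗(0,ω) = (-0.6363963, -0.6363963, -0.2121321, -1.6263461)
updated quaternion q' = (-0.7305, 0.6798, -0.0085, -0.0649)
a = (0.2000, -0.4000, 5.6000)
p + v·dt = (-0.1560, -2.2640, 0.3920)
v' = v + a·dt = (-0.6840, 1.6680, 0.3480)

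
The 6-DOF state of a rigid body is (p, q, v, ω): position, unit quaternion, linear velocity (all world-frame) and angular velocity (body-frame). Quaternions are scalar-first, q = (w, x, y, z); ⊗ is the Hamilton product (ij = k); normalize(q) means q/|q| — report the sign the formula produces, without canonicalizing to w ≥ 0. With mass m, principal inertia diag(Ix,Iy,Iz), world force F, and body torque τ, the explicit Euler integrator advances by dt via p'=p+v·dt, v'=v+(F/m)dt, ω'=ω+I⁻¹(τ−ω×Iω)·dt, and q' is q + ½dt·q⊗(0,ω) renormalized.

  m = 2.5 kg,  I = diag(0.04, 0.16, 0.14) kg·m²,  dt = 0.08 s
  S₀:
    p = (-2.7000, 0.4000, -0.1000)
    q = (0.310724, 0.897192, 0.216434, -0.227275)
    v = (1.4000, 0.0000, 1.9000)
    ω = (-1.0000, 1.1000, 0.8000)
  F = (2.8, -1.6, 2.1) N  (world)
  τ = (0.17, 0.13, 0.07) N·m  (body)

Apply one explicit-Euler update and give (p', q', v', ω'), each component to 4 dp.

new position p' = (-2.5880, 0.4000, 0.0520)
v + (F/m)dt = (1.4896, -0.0512, 1.9672)
precession coupling ω×(Iω) = (-0.0176, 0.0800, -0.1320)
angular accel α = (4.6900, 0.3125, 1.4429)
ω + α·dt = (-0.6248, 1.1250, 0.9154)
2q̇ = q⊗(0,ω) = (0.8409346, 0.1124257, -0.1486822, 1.4519244)
q' = normalize(q + ½dt·q⊗(0,ω)) = (0.3436, 0.8996, 0.2100, -0.1688)

p' = (-2.5880, 0.4000, 0.0520)
q' = (0.3436, 0.8996, 0.2100, -0.1688)
v' = (1.4896, -0.0512, 1.9672)
ω' = (-0.6248, 1.1250, 0.9154)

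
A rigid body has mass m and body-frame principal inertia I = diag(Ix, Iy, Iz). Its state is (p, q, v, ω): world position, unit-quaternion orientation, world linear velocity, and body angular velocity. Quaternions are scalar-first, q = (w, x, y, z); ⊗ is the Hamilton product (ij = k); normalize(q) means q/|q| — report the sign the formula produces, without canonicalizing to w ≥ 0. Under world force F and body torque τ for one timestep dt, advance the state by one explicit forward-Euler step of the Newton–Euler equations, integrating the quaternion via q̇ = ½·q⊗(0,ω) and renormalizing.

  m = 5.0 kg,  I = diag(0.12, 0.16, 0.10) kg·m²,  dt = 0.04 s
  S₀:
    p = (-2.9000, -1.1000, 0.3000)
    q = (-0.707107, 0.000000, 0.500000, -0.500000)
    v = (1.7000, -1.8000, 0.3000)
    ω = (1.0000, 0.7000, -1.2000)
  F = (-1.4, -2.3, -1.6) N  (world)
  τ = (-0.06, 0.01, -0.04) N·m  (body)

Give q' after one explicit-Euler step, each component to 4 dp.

q' = (-0.7257, -0.0191, 0.4798, -0.4927)

q⊗(0,ω) = (-0.9500000, -0.9571070, -0.9949749, 0.3485284)
q + ½dt·q⊗(0,ω), renormalized = (-0.7257, -0.0191, 0.4798, -0.4927)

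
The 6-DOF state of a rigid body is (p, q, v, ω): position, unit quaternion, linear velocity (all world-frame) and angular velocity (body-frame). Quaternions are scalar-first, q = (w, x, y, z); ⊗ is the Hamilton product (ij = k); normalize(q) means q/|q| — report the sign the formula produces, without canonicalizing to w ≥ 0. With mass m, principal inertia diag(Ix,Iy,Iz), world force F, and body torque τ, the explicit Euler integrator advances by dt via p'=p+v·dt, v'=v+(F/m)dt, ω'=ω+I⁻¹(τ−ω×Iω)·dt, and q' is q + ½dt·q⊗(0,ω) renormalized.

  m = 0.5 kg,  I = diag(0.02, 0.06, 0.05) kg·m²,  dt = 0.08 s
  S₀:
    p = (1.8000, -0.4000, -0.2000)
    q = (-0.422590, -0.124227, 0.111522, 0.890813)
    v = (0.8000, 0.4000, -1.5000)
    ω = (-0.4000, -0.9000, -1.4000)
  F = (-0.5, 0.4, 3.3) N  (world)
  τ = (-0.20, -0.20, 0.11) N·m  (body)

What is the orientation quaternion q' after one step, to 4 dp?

2q̇ = q⊗(0,ω) = (1.2978172, 0.8146369, -0.1499120, 0.7480391)
q' = normalize(q + ½dt·q⊗(0,ω)) = (-0.3698, -0.0914, 0.1053, 0.9186)

q' = (-0.3698, -0.0914, 0.1053, 0.9186)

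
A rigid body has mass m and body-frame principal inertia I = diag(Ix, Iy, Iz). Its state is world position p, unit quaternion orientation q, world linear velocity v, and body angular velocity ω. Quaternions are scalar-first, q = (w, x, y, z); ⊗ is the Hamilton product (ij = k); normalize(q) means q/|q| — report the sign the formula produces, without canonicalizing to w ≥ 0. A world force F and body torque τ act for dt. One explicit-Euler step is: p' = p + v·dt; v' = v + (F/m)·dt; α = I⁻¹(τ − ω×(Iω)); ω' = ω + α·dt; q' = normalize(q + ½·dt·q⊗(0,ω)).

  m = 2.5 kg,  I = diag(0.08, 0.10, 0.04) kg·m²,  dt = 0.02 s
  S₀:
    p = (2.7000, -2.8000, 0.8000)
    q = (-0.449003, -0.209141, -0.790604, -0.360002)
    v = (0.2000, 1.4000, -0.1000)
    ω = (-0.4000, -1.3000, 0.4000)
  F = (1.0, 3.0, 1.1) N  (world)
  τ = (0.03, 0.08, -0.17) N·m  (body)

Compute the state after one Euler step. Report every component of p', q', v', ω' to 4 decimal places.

p' = (2.7040, -2.7720, 0.7980)
q' = (-0.4586, -0.2152, -0.7824, -0.3622)
v' = (0.2080, 1.4240, -0.0912)
ω' = (-0.4003, -1.2827, 0.3098)

linear accel F/m = (0.4000, 1.2000, 0.4400)
p' = p + v·dt = (2.7040, -2.7720, 0.7980)
v' = v + a·dt = (0.2080, 1.4240, -0.0912)
precession coupling ω×(Iω) = (0.0312, -0.0064, 0.0104)
(τ − ω×Iω)/I = (-0.0150, 0.8640, -4.5100)
ω + α·dt = (-0.4003, -1.2827, 0.3098)
Hamilton product q⊗(0,ω) = (-0.9674408, -0.6046430, 0.8113611, -0.2239595)
updated quaternion q' = (-0.4586, -0.2152, -0.7824, -0.3622)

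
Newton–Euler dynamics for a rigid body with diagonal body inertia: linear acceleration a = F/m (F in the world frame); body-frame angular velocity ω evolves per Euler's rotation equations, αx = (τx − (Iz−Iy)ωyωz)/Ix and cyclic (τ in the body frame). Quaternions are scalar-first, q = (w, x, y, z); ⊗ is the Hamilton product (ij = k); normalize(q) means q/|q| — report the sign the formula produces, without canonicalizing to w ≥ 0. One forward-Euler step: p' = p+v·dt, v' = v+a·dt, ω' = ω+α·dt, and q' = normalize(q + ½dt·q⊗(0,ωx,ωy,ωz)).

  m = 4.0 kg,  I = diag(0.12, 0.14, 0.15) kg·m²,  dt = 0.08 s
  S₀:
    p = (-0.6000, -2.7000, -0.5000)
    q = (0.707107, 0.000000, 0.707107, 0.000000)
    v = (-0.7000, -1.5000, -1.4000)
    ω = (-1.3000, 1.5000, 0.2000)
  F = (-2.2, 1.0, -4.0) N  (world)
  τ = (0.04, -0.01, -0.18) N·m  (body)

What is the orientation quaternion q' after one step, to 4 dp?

q⊗(0,ω) = (-1.0606605, -0.7778177, 1.0606605, 1.0606605)
updated quaternion q' = (0.6626, -0.0310, 0.7472, 0.0423)

q' = (0.6626, -0.0310, 0.7472, 0.0423)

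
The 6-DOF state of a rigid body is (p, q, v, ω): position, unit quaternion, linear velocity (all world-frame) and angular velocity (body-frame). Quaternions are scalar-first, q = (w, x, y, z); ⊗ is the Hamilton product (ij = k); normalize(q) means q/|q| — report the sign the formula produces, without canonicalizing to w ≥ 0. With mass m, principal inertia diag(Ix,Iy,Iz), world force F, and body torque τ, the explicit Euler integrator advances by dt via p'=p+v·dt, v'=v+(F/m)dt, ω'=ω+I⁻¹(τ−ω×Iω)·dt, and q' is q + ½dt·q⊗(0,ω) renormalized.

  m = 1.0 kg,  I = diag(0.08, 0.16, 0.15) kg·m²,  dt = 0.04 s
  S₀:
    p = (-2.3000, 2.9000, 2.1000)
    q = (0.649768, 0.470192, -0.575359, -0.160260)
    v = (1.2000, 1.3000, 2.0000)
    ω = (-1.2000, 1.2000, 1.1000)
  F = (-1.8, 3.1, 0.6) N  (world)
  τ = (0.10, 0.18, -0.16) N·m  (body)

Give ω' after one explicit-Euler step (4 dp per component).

ω' = (-1.1434, 1.2219, 1.0881)

precession coupling ω×(Iω) = (-0.0132, 0.0924, -0.1152)
angular accel α = (1.4150, 0.5475, -0.2987)
new body rate ω' = (-1.1434, 1.2219, 1.0881)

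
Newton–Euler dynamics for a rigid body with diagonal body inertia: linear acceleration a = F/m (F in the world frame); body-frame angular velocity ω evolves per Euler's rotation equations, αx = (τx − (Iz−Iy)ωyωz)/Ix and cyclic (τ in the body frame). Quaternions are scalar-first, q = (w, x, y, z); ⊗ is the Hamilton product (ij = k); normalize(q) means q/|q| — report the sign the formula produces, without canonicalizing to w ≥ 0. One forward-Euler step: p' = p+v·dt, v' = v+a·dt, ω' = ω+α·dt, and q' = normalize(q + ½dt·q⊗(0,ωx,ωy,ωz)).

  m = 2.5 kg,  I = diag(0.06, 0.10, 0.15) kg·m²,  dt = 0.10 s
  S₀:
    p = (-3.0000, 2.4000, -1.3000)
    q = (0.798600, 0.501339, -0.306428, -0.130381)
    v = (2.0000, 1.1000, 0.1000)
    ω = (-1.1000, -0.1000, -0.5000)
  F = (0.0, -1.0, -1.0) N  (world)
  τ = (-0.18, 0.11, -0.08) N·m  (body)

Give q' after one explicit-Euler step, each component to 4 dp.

q' = (0.8199, 0.4636, -0.2902, -0.1694)

Hamilton product q⊗(0,ω) = (0.4556396, -0.7382841, 0.3142286, -0.7865047)
q' = normalize(q + ½dt·q⊗(0,ω)) = (0.8199, 0.4636, -0.2902, -0.1694)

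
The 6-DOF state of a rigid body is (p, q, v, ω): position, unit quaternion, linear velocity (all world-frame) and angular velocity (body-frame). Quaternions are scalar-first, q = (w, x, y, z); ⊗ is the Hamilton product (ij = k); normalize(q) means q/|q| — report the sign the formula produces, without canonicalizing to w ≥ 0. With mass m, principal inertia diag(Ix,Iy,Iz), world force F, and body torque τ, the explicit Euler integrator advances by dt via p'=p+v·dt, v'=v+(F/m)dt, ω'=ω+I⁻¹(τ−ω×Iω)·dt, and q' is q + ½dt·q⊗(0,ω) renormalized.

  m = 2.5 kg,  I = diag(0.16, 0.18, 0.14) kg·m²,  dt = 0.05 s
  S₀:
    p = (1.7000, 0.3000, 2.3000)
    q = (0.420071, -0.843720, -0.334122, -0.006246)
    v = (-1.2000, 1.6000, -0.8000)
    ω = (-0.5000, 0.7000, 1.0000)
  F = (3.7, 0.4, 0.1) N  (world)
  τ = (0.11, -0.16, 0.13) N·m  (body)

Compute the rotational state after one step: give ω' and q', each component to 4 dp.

precession coupling ω×(Iω) = (-0.0280, -0.0100, -0.0070)
α = I⁻¹(τ − ω×Iω) = (0.8625, -0.8333, 0.9786)
ω' = ω + α·dt = (-0.4569, 0.6583, 1.0489)
Hamilton product q⊗(0,ω) = (-0.1817286, -0.5397853, 1.1408927, -0.3375940)
updated quaternion q' = (0.4153, -0.8567, -0.3054, -0.0147)

ω' = (-0.4569, 0.6583, 1.0489)
q' = (0.4153, -0.8567, -0.3054, -0.0147)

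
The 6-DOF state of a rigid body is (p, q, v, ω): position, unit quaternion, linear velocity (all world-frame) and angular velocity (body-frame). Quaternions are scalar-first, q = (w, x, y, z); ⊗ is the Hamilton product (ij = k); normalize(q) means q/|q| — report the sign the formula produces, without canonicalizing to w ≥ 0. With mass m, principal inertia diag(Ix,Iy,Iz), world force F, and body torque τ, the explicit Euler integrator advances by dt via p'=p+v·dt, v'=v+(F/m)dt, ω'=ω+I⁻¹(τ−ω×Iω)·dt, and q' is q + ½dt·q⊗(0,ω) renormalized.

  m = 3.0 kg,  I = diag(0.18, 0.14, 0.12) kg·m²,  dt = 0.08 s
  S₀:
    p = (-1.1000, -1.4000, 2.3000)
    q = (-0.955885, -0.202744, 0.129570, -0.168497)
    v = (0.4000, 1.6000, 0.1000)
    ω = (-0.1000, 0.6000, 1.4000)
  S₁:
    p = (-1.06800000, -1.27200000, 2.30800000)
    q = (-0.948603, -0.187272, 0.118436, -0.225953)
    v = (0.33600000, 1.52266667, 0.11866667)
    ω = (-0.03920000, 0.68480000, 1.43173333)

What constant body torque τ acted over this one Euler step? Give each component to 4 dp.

Δω = ω₁−ω₀ = (0.06080000, 0.08480000, 0.03173333)
I·α + gyro = (0.1200, 0.1400, 0.0500)

τ = (0.1200, 0.1400, 0.0500)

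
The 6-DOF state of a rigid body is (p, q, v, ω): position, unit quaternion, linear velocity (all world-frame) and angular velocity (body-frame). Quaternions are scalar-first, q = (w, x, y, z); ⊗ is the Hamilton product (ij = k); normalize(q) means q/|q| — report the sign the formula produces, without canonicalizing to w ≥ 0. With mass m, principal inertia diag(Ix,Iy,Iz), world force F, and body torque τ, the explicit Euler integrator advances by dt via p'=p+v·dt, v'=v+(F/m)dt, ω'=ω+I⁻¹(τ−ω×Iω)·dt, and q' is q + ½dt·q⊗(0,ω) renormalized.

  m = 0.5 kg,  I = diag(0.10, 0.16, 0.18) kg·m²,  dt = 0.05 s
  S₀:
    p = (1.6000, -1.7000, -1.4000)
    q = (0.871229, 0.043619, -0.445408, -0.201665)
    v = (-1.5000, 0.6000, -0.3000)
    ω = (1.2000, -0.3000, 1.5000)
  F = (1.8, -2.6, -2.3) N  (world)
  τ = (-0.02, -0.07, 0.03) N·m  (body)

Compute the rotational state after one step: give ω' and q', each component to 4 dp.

precession coupling ω×(Iω) = (-0.0090, -0.1440, -0.0216)
α = I⁻¹(τ − ω×Iω) = (-0.1100, 0.4625, 0.2867)
ω' = ω + α·dt = (1.1945, -0.2769, 1.5143)
q⊗(0,ω) = (0.1165323, 0.3168633, -0.5687952, 1.8282474)
q' = normalize(q + ½dt·q⊗(0,ω)) = (0.8731, 0.0515, -0.4591, -0.1558)

ω' = (1.1945, -0.2769, 1.5143)
q' = (0.8731, 0.0515, -0.4591, -0.1558)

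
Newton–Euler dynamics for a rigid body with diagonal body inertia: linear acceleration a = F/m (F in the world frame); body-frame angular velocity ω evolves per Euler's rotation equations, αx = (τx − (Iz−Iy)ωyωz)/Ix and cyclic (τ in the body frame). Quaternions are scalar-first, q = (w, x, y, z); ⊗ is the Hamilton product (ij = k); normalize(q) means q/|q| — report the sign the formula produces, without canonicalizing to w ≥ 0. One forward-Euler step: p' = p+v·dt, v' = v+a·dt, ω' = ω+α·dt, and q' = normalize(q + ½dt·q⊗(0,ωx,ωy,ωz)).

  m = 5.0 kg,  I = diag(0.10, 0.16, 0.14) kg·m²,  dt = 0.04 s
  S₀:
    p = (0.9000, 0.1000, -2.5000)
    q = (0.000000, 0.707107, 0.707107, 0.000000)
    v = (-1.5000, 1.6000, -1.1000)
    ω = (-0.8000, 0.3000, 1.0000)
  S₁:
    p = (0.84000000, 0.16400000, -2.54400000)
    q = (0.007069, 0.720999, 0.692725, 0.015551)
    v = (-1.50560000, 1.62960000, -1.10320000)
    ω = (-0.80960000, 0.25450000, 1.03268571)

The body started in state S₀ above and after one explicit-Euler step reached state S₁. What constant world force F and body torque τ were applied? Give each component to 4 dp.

F = (-0.7000, 3.7000, -0.4000)
τ = (-0.0300, -0.1500, 0.1000)

Δv = v₁−v₀ = (-0.00560000, 0.02960000, -0.00320000)
m·(v₁−v₀)/dt = (-0.7000, 3.7000, -0.4000)
rate change Δω = (-0.00960000, -0.04550000, 0.03268571)
precession coupling = (-0.0060, 0.0320, -0.0144)
I·α + gyro = (-0.0300, -0.1500, 0.1000)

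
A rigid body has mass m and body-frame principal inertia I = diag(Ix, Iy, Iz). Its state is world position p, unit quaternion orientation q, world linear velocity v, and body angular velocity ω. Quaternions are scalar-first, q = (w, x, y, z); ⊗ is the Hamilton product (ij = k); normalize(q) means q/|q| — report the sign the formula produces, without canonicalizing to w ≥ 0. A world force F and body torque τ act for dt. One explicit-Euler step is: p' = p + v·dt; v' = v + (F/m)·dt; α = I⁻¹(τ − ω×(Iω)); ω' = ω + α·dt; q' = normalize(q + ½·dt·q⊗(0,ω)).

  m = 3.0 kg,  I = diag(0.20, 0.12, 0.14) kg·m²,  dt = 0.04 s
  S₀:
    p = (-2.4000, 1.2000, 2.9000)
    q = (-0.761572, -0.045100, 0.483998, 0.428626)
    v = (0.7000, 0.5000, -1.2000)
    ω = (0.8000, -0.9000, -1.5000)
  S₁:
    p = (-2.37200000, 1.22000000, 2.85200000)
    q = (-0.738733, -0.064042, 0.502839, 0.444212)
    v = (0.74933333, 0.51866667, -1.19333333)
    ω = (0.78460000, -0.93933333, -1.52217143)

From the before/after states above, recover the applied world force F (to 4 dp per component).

Δv = v₁−v₀ = (0.04933333, 0.01866667, 0.00666667)
applied force F = (3.7000, 1.4000, 0.5000)

F = (3.7000, 1.4000, 0.5000)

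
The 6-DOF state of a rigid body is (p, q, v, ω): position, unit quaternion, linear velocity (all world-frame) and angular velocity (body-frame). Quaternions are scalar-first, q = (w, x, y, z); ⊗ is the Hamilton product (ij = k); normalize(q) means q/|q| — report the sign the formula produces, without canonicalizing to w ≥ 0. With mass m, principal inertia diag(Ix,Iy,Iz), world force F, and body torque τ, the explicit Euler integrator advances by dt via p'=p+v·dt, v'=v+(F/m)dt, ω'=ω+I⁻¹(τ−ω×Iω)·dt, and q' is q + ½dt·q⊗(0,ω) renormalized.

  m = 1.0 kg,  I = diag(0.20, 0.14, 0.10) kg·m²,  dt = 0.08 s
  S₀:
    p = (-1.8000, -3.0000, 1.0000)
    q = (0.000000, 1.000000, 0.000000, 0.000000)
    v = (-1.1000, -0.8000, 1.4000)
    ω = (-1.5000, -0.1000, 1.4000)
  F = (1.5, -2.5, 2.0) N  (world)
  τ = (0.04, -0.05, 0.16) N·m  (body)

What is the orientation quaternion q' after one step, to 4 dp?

q' = (0.0598, 0.9966, -0.0558, -0.0040)

q⊗(0,ω) = (1.5000000, 0.0000000, -1.4000000, -0.1000000)
updated quaternion q' = (0.0598, 0.9966, -0.0558, -0.0040)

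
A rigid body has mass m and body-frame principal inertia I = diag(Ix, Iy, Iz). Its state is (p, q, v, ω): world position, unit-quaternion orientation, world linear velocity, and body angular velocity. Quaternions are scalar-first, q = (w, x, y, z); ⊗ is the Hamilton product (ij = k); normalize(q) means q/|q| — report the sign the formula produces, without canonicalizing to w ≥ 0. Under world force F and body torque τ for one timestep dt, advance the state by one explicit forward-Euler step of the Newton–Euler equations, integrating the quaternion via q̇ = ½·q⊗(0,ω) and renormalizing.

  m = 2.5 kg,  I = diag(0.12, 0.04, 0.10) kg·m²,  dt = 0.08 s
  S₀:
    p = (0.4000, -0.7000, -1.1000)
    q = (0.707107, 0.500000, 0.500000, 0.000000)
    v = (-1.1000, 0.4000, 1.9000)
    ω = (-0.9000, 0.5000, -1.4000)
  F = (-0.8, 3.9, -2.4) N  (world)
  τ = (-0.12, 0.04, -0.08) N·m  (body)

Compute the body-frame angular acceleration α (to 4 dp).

precession coupling ω×(Iω) = (-0.0420, 0.0252, 0.0360)
(τ − ω×Iω)/I = (-0.6500, 0.3700, -1.1600)

α = (-0.6500, 0.3700, -1.1600)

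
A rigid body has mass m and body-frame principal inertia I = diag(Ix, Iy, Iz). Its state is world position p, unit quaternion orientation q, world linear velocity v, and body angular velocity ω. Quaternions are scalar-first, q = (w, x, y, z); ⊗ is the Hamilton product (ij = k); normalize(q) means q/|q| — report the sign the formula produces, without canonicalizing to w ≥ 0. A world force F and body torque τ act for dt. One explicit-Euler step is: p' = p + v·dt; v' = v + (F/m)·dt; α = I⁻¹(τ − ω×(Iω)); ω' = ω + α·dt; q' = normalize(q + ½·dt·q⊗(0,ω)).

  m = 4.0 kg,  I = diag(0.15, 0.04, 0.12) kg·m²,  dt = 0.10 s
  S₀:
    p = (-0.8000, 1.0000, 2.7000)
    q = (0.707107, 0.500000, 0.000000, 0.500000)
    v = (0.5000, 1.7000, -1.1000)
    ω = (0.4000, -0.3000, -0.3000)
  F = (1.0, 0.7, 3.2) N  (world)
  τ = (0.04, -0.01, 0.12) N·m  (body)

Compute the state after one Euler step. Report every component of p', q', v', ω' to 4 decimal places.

p' = (-0.7500, 1.1700, 2.5900)
q' = (0.7043, 0.5214, 0.0069, 0.4817)
v' = (0.5250, 1.7175, -1.0200)
ω' = (0.4219, -0.3160, -0.2110)

ω×(Iω) gyroscopic = (0.0072, -0.0036, 0.0132)
angular accel α = (0.2187, -0.1600, 0.8900)
ω + α·dt = (0.4219, -0.3160, -0.2110)
Hamilton product q⊗(0,ω) = (-0.0500000, 0.4328428, 0.1378679, -0.3621321)
q + ½dt·q⊗(0,ω), renormalized = (0.7043, 0.5214, 0.0069, 0.4817)
a = (0.2500, 0.1750, 0.8000)
p' = p + v·dt = (-0.7500, 1.1700, 2.5900)
v + (F/m)dt = (0.5250, 1.7175, -1.0200)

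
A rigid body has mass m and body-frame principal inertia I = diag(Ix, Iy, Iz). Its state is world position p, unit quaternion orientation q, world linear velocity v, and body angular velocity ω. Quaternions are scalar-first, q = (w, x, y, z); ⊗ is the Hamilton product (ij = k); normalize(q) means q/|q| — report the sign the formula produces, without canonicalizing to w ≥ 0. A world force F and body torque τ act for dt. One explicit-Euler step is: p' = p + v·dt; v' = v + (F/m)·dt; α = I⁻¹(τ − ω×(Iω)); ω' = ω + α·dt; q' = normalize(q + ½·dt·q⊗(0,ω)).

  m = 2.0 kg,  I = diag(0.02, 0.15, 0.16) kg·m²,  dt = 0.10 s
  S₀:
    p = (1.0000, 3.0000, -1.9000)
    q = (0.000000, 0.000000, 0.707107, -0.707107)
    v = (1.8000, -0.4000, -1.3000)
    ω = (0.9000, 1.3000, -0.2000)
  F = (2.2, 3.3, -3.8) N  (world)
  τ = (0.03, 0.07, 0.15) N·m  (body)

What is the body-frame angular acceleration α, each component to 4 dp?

α = (1.6300, 0.2987, -0.0131)

ω×(Iω) gyroscopic = (-0.0026, 0.0252, 0.1521)
α = I⁻¹(τ − ω×Iω) = (1.6300, 0.2987, -0.0131)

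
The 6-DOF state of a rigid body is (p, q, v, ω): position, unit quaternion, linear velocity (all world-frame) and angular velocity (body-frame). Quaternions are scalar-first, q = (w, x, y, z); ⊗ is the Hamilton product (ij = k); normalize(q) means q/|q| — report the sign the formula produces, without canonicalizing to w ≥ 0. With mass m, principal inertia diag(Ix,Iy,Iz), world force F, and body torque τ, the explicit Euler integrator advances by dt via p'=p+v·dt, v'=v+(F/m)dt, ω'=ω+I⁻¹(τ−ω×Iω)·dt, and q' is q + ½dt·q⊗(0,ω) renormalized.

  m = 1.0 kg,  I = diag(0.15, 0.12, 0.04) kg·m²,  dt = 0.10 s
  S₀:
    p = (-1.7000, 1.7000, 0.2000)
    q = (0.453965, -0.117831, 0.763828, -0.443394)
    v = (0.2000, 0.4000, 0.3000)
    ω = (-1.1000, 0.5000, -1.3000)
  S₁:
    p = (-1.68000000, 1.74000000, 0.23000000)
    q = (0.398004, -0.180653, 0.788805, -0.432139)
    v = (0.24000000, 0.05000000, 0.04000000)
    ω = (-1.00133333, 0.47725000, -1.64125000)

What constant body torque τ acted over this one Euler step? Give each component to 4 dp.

Δω = ω₁−ω₀ = (0.09866667, -0.02275000, -0.34125000)
precession coupling = (0.0520, 0.1573, 0.0165)
I·α + gyro = (0.2000, 0.1300, -0.1200)

τ = (0.2000, 0.1300, -0.1200)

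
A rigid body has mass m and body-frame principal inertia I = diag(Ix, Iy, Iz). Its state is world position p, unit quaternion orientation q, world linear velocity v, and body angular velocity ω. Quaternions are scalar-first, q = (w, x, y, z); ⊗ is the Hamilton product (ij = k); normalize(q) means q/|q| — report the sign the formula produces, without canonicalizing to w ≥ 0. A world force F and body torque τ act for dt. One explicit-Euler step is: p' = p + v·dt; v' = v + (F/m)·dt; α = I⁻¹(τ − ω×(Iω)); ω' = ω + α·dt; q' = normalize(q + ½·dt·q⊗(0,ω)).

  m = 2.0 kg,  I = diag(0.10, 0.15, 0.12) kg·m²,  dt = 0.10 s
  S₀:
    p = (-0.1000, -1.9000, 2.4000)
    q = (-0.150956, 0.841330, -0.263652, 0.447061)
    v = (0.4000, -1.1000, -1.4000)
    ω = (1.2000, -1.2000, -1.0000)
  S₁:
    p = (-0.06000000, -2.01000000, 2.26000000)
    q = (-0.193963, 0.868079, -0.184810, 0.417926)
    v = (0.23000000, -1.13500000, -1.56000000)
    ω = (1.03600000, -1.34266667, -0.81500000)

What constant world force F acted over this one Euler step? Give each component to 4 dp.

F = (-3.4000, -0.7000, -3.2000)

v₁ − v₀ = (-0.17000000, -0.03500000, -0.16000000)
m·(v₁−v₀)/dt = (-3.4000, -0.7000, -3.2000)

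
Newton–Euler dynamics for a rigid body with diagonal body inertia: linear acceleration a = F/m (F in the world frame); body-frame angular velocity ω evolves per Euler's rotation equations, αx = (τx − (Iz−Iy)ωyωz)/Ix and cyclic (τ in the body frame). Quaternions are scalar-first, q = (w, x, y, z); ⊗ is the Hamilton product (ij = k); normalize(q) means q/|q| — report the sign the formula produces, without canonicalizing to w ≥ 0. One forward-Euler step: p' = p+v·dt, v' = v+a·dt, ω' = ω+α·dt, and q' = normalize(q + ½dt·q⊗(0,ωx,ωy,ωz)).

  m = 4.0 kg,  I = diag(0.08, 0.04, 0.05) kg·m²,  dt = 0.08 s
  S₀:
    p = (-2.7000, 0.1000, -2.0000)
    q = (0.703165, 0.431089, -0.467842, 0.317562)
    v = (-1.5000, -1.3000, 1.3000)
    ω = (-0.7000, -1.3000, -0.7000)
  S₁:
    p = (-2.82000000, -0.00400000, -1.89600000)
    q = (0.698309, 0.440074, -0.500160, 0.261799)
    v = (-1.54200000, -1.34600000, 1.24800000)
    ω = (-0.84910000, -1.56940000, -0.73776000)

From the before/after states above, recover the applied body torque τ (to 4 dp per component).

Δω = ω₁−ω₀ = (-0.14910000, -0.26940000, -0.03776000)
applied torque τ = (-0.1400, -0.1200, -0.0600)

τ = (-0.1400, -0.1200, -0.0600)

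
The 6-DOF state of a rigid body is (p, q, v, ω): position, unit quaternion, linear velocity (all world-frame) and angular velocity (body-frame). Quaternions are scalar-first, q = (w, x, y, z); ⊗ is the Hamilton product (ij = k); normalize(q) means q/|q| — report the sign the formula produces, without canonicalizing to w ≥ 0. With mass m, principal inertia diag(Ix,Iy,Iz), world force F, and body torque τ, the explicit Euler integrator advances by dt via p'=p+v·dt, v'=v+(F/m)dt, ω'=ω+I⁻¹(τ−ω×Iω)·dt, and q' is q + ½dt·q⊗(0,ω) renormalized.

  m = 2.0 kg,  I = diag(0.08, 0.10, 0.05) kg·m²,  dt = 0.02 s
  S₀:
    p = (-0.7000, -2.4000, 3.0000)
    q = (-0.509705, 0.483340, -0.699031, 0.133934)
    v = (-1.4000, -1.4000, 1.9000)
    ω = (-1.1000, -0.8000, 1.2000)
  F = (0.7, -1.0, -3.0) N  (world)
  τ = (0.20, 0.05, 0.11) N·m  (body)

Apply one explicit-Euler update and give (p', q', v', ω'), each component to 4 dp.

p' = (-0.7280, -2.4280, 3.0380)
q' = (-0.5115, 0.4816, -0.7021, 0.1162)
v' = (-1.3930, -1.4100, 1.8700)
ω' = (-1.0620, -0.7821, 1.2370)

a = (0.3500, -0.5000, -1.5000)
p' = p + v·dt = (-0.7280, -2.4280, 3.0380)
v + (F/m)dt = (-1.3930, -1.4100, 1.8700)
ω×(Iω) gyroscopic = (0.0480, -0.0396, 0.0176)
α = I⁻¹(τ − ω×Iω) = (1.9000, 0.8960, 1.8480)
new body rate ω' = (-1.0620, -0.7821, 1.2370)
q⊗(0,ω) = (-0.1882716, -0.1710145, -0.3195714, -1.7672521)
updated quaternion q' = (-0.5115, 0.4816, -0.7021, 0.1162)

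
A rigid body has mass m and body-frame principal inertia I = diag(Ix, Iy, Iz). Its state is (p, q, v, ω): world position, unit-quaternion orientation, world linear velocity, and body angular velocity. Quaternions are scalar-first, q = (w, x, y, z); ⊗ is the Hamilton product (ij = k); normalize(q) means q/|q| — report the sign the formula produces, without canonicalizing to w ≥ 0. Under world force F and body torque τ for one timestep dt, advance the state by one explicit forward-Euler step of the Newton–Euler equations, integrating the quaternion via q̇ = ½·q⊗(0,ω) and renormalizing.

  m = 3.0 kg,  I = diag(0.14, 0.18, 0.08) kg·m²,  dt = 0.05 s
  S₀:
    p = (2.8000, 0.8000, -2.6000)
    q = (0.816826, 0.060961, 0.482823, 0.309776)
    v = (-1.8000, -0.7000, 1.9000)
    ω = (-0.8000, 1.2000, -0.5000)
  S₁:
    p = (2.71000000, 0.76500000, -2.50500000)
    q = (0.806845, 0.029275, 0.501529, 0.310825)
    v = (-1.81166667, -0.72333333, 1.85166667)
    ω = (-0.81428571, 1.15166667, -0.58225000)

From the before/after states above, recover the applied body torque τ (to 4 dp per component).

τ = (0.0200, -0.1500, -0.1700)

rate change Δω = (-0.01428571, -0.04833333, -0.08225000)
ω₀×(Iω₀) = (0.0600, 0.0240, -0.0384)
τ = I·(Δω/dt) + ω₀×(Iω₀) = (0.0200, -0.1500, -0.1700)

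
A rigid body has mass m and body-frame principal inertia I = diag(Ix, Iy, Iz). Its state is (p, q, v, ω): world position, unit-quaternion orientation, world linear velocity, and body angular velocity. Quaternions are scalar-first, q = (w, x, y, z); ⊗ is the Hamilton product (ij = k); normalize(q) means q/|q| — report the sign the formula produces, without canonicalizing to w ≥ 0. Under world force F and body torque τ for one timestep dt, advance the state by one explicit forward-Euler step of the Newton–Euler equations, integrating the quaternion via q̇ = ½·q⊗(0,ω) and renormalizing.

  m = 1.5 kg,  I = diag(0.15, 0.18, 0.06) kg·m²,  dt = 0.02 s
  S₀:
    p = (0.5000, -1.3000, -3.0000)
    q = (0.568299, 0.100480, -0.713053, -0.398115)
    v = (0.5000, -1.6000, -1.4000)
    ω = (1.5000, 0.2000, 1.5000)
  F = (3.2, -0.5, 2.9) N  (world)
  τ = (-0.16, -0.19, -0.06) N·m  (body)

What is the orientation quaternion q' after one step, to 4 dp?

2q̇ = q⊗(0,ω) = (0.5890631, -0.1375080, -0.6342327, 1.9421240)
updated quaternion q' = (0.5741, 0.0991, -0.7192, -0.3786)

q' = (0.5741, 0.0991, -0.7192, -0.3786)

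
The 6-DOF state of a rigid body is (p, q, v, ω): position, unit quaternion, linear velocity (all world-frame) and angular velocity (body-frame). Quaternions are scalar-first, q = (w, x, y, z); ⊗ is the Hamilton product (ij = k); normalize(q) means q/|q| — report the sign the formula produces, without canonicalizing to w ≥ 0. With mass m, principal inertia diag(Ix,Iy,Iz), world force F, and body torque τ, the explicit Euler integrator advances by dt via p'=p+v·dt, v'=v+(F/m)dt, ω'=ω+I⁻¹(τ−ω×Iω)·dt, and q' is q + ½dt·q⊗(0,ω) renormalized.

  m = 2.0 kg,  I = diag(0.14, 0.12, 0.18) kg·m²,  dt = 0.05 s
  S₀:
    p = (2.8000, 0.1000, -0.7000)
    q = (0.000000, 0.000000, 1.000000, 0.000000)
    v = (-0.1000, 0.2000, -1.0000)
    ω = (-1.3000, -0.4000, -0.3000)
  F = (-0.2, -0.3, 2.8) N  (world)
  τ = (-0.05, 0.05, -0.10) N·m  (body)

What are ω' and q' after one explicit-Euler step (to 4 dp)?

gyro term ω×Iω = (0.0072, -0.0156, -0.0104)
angular accel α = (-0.4086, 0.5467, -0.4978)
ω' = ω + α·dt = (-1.3204, -0.3727, -0.3249)
q⊗(0,ω) = (0.4000000, -0.3000000, 0.0000000, 1.3000000)
q + ½dt·q⊗(0,ω), renormalized = (0.0100, -0.0075, 0.9994, 0.0325)

ω' = (-1.3204, -0.3727, -0.3249)
q' = (0.0100, -0.0075, 0.9994, 0.0325)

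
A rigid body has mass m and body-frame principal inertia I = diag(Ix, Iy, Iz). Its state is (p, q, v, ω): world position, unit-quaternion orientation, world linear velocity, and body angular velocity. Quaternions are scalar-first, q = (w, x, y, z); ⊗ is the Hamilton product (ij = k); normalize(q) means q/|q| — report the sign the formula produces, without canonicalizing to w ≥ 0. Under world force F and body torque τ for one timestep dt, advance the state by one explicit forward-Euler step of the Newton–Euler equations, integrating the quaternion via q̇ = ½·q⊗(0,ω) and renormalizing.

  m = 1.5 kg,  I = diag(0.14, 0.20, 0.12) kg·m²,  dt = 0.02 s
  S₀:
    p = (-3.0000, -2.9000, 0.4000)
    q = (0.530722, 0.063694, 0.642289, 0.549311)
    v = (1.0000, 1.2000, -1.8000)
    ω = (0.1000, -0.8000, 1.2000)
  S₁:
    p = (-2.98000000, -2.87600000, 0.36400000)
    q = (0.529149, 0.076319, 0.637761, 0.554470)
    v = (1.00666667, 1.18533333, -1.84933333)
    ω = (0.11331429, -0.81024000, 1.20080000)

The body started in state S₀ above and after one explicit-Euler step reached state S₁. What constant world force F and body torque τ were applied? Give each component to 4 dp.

ω₁ − ω₀ = (0.01331429, -0.01024000, 0.00080000)
precession coupling = (0.0768, 0.0024, -0.0048)
τ = I·(Δω/dt) + ω₀×(Iω₀) = (0.1700, -0.1000, 0.0000)
v₁ − v₀ = (0.00666667, -0.01466667, -0.04933333)
F = m·Δv/dt = (0.5000, -1.1000, -3.7000)

F = (0.5000, -1.1000, -3.7000)
τ = (0.1700, -0.1000, 0.0000)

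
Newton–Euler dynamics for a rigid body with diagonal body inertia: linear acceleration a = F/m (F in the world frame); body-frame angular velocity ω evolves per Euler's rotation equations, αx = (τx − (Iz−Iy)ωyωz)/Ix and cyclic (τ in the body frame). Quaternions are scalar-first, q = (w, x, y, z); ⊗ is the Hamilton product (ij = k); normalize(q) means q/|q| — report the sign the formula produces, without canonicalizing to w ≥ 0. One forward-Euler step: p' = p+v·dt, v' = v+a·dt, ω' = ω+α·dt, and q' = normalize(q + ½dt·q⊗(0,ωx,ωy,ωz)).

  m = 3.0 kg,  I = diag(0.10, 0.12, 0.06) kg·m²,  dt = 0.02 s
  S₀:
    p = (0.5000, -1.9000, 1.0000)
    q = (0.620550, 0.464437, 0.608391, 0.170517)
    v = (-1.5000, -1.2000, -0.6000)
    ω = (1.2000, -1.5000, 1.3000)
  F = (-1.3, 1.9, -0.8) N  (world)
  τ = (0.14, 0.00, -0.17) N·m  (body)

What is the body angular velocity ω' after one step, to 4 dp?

angular accel α = (0.2300, -0.5200, -2.2333)
ω + α·dt = (1.2046, -1.5104, 1.2553)

ω' = (1.2046, -1.5104, 1.2553)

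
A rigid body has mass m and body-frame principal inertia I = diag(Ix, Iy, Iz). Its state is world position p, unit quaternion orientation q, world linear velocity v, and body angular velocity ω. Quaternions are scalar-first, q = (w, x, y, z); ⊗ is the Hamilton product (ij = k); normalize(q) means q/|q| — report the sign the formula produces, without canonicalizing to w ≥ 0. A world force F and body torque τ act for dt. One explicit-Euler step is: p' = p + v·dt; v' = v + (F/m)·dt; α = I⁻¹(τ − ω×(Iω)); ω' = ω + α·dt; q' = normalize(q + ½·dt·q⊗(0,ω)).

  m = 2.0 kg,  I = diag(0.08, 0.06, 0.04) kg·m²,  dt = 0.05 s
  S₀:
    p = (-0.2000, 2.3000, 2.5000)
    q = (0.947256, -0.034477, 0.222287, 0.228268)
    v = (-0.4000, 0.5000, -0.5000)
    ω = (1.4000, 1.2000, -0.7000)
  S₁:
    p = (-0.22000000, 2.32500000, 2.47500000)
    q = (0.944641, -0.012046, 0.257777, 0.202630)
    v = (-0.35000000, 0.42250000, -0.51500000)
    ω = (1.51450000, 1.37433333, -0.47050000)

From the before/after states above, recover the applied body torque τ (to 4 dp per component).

τ = (0.2000, 0.1700, 0.1500)

ω₁ − ω₀ = (0.11450000, 0.17433333, 0.22950000)
τ = I·(Δω/dt) + ω₀×(Iω₀) = (0.2000, 0.1700, 0.1500)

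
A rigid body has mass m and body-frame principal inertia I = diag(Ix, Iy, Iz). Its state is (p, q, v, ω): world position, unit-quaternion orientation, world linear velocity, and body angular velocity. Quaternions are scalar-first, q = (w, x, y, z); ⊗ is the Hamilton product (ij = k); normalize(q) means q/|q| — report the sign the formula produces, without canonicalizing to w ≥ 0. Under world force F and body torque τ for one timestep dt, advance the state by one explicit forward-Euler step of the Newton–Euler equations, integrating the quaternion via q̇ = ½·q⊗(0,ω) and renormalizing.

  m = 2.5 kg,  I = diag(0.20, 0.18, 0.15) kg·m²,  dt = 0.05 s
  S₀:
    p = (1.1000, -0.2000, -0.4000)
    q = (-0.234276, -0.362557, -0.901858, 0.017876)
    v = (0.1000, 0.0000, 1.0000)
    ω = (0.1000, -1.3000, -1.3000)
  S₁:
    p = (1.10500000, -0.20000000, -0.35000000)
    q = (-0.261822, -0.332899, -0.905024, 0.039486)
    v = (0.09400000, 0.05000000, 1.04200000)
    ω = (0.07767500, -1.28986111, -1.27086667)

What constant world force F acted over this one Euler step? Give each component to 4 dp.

F = (-0.3000, 2.5000, 2.1000)

v₁ − v₀ = (-0.00600000, 0.05000000, 0.04200000)
m·(v₁−v₀)/dt = (-0.3000, 2.5000, 2.1000)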